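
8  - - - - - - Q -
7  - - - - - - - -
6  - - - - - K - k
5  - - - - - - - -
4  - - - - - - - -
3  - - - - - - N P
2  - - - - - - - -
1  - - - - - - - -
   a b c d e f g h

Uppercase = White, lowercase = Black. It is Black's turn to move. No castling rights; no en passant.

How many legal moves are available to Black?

Black to move; king on h6.
In check: no.
Legal moves: none.
Count: 0.

0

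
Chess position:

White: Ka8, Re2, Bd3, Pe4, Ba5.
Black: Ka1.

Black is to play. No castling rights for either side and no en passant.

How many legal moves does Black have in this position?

Black to move; king on a1.
In check: no.
Legal moves: none.
Count: 0.

0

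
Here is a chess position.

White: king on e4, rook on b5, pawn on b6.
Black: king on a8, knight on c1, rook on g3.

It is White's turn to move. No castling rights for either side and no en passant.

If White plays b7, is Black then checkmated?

After b7: black king on a8; in check: yes, from the white pawn on b7.
Black has 2 legal replies: Kb8, Ka7.
In check but a legal move exists → not checkmate.

no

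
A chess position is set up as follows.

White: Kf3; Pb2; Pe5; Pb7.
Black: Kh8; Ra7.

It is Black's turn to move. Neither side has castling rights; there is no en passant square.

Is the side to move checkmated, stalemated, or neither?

neither

Black to move; black king on h8.
In check: no.
Legal moves for Black: Kg8, Kh7, Kg7, Ra8, Rxb7, Ra6, Ra5, Ra4, Ra3+, Ra2, Ra1.
Black has 11 legal moves and is not in check → neither.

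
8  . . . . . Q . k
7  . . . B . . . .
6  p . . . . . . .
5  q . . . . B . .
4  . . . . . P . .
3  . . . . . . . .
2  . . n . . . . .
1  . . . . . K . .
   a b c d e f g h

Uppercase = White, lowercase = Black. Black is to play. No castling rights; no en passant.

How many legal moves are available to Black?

0

Black to move; king on h8.
In check: yes, from the white queen on f8.
Legal moves: none.
Count: 0.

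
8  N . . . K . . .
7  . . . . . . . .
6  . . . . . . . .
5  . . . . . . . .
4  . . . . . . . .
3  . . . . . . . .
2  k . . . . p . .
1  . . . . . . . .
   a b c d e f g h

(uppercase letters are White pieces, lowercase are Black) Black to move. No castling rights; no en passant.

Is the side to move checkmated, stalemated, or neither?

neither

Black to move; black king on a2.
In check: no.
Legal moves for Black: Kb3, Ka3, Kb2, Kb1, Ka1, f1=Q, f1=R, f1=B, f1=N.
Black has 9 legal moves and is not in check → neither.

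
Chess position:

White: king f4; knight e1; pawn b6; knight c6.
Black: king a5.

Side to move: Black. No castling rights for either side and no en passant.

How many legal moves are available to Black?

Black to move; king on a5.
In check: yes, from the white knight on c6.
Legal moves: Kxb6, Ka6, Kb5, Ka4.
Count: 4.

4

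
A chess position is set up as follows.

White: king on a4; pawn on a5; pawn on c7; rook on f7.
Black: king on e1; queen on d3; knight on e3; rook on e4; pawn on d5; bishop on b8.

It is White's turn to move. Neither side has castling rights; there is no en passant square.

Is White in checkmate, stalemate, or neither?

White to move; white king on a4.
In check: yes, from the black rook on e4.
King squares — a3: attacked by Qd3; b3: attacked by Qd3; b4: attacked by Re4; a5: own pawn; b5: attacked by Qd3.
Legal moves for White: none.
In check with no legal moves → checkmate.

checkmate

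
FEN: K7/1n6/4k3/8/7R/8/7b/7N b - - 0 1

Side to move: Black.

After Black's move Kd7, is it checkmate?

no

After Kd7: white king on a8; in check: no.
White is not in check, so this cannot be checkmate.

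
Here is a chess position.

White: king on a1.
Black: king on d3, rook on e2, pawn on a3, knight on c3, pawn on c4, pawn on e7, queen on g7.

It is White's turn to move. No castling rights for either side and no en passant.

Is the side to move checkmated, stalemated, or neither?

stalemate

White to move; white king on a1.
In check: no.
King squares — b1: attacked by Nc3; a2: attacked by Re2; b2: attacked by Re2.
Legal moves for White: none.
Not in check and no legal moves → stalemate.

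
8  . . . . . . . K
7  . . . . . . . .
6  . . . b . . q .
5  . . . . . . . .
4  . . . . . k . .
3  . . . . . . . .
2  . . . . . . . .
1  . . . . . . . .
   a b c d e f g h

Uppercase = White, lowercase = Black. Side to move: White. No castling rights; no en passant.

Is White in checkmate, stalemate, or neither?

stalemate

White to move; white king on h8.
In check: no.
King squares — g7: attacked by Qg6; h7: attacked by Qg6; g8: attacked by Qg6.
Legal moves for White: none.
Not in check and no legal moves → stalemate.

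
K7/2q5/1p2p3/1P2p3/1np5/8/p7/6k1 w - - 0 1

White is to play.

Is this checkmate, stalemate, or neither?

White to move; white king on a8.
In check: no.
King squares — a7: attacked by Qc7; b7: attacked by Qc7; b8: attacked by Qc7.
Legal moves for White: none.
Not in check and no legal moves → stalemate.

stalemate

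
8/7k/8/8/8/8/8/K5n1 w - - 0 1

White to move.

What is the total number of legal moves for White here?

3

White to move; king on a1.
In check: no.
Legal moves: Kb2, Ka2, Kb1.
Count: 3.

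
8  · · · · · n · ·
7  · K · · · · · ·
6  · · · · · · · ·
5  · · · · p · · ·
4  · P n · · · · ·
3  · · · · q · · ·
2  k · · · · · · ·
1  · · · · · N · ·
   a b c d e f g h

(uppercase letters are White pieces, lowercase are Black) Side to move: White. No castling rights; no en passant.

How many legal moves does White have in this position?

White to move; king on b7.
In check: no.
Legal moves: Kc8, Kb8, Ka8, Kc7, Kc6, Ka6, Ng3, Nxe3, Nh2, Nd2, b5.
Count: 11.

11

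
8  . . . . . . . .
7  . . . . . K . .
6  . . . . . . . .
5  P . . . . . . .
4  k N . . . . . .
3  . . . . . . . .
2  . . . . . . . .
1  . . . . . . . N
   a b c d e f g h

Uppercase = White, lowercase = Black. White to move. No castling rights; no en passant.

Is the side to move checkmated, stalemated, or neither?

neither

White to move; white king on f7.
In check: no.
Legal moves for White: Kg8, Kf8, Ke8, Kg7, Ke7, Kg6, Kf6, Ke6, Nc6, Na6, Nd5, Nd3, Nc2, Na2, Ng3, Nf2, a6.
White has 17 legal moves and is not in check → neither.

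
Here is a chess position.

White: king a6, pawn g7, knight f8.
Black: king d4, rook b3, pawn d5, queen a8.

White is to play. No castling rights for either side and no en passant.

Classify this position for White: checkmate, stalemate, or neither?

White to move; white king on a6.
In check: yes, from the black queen on a8.
King squares — a5: attacked by Qa8; b5: attacked by Rb3; b6: attacked by Rb3; a7: attacked by Qa8; b7: attacked by Rb3.
Legal moves for White: none.
In check with no legal moves → checkmate.

checkmate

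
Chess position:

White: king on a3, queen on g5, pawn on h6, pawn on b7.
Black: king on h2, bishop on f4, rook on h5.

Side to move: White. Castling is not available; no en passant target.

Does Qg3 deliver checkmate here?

After Qg3: black king on h2; in check: yes, from the white queen on g3.
Black has 3 legal replies: Kxg3, Kh1, Bxg3.
In check but a legal move exists → not checkmate.

no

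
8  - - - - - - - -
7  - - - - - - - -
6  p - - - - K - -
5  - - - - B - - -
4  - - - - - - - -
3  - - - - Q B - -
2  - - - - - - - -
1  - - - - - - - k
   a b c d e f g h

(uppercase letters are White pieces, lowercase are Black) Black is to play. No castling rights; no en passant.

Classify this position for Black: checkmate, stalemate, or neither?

checkmate

Black to move; black king on h1.
In check: yes, from the white bishop on f3.
King squares — g1: attacked by Qe3; g2: attacked by Bf3; h2: attacked by Be5.
Legal moves for Black: none.
In check with no legal moves → checkmate.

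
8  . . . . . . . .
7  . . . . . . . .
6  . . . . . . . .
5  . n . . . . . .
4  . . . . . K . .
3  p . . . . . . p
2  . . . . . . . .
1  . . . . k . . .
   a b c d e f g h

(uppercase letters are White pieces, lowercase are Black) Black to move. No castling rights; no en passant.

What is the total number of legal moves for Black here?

12

Black to move; king on e1.
In check: no.
Legal moves: Nc7, Na7, Nd6, Nd4, Nc3, Kf2, Ke2, Kd2, Kf1, Kd1, h2, a2.
Count: 12.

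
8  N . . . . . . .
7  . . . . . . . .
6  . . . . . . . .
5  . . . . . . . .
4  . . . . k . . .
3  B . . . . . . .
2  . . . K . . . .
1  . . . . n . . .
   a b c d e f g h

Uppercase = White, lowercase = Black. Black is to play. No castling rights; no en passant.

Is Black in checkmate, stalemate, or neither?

Black to move; black king on e4.
In check: no.
Legal moves for Black: Kf5, Ke5, Kd5, Kf4, Kd4, Kf3, Nf3+, Nd3, Ng2, Nc2.
Black has 10 legal moves and is not in check → neither.

neither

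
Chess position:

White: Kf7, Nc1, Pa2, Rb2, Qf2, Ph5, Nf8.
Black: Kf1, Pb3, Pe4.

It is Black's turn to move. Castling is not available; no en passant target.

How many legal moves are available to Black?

0

Black to move; king on f1.
In check: yes, from the white queen on f2.
Legal moves: none.
Count: 0.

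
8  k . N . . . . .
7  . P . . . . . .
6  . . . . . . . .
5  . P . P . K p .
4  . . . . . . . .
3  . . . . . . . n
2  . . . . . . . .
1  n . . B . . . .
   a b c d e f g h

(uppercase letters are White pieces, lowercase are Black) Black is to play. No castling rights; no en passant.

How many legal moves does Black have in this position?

Black to move; king on a8.
In check: yes, from the white pawn on b7.
Legal moves: Kb8, Kxb7.
Count: 2.

2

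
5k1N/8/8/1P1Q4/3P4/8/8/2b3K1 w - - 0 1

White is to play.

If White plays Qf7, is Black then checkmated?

yes

After Qf7: black king on f8; in check: yes, from the white queen on f7.
King squares — e7: attacked by Qf7; f7: attacked by Nh8; g7: attacked by Qf7; e8: attacked by Qf7; g8: attacked by Qf7.
Black has no legal moves → checkmate.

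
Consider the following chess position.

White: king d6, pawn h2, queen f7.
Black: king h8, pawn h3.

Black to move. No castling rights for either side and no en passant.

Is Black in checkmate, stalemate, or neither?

stalemate

Black to move; black king on h8.
In check: no.
King squares — g7: attacked by Qf7; h7: attacked by Qf7; g8: attacked by Qf7.
Legal moves for Black: none.
Not in check and no legal moves → stalemate.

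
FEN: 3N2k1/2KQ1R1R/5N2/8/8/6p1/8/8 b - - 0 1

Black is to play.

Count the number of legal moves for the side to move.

0

Black to move; king on g8.
In check: yes, from the white knight on f6.
Legal moves: none.
Count: 0.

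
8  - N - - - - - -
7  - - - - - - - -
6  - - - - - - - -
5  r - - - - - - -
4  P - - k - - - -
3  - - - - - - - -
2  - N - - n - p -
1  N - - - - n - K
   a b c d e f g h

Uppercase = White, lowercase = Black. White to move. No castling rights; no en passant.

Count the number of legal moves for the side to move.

1

White to move; king on h1.
In check: yes, from the black pawn on g2.
Legal moves: Kxg2.
Count: 1.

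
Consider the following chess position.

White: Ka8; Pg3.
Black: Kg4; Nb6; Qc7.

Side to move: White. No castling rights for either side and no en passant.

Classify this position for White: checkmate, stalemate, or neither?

White to move; white king on a8.
In check: yes, from the black knight on b6.
King squares — a7: attacked by Qc7; b7: attacked by Qc7; b8: attacked by Qc7.
Legal moves for White: none.
In check with no legal moves → checkmate.

checkmate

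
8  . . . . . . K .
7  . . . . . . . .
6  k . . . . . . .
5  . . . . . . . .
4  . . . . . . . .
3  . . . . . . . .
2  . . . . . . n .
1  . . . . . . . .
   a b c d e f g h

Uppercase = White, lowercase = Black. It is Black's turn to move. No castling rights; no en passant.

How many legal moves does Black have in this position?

Black to move; king on a6.
In check: no.
Legal moves: Kb7, Ka7, Kb6, Kb5, Ka5, Nh4, Nf4, Ne3, Ne1.
Count: 9.

9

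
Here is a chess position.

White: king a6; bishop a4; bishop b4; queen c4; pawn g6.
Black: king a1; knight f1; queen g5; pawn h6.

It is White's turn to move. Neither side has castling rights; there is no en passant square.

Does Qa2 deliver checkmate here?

After Qa2: black king on a1; in check: yes, from the white queen on a2.
Black has 1 legal reply: Kxa2.
In check but a legal move exists → not checkmate.

no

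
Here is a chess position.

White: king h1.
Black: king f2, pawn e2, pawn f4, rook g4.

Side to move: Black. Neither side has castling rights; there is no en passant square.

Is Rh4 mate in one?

yes

After Rh4: white king on h1; in check: yes, from the black rook on h4.
King squares — g1: attacked by Kf2; g2: attacked by Kf2; h2: attacked by Rh4.
White has no legal moves → checkmate.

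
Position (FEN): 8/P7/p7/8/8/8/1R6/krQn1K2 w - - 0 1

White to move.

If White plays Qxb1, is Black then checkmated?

After Qxb1: black king on a1; in check: yes, from the white queen on b1.
King squares — b1: attacked by Rb2; a2: attacked by Qb1; b2: attacked by Qb1.
Black has no legal moves → checkmate.

yes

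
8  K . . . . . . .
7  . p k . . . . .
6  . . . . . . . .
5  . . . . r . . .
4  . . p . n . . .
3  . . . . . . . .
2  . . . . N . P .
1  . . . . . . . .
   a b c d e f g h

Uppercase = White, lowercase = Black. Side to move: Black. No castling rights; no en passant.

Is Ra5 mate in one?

yes

After Ra5: white king on a8; in check: yes, from the black rook on a5.
King squares — a7: attacked by Ra5; b7: attacked by Kc7; b8: attacked by Kc7.
White has no legal moves → checkmate.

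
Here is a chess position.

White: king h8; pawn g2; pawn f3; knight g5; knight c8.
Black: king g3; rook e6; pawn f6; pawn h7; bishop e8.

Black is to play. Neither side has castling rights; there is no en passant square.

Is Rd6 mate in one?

no

After Rd6: white king on h8; in check: no.
White is not in check, so this cannot be checkmate.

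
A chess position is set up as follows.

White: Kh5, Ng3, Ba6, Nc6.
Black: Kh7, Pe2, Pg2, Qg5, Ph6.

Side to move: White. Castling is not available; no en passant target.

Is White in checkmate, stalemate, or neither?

White to move; white king on h5.
In check: yes, from the black queen on g5.
King squares — g4: attacked by Qg5; h4: attacked by Qg5; g5: attacked by Ph6; g6: attacked by Qg5; h6: attacked by Qg5.
Legal moves for White: none.
In check with no legal moves → checkmate.

checkmate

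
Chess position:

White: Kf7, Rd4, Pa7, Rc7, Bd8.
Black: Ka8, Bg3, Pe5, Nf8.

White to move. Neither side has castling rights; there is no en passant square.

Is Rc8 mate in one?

no

After Rc8: black king on a8; in check: yes, from the white rook on c8.
Black has 2 legal replies: Kb7, Kxa7.
In check but a legal move exists → not checkmate.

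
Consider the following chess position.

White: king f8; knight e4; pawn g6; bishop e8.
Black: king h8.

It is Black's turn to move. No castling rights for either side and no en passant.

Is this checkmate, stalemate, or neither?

stalemate

Black to move; black king on h8.
In check: no.
King squares — g7: attacked by Kf8; h7: attacked by Pg6; g8: attacked by Kf8.
Legal moves for Black: none.
Not in check and no legal moves → stalemate.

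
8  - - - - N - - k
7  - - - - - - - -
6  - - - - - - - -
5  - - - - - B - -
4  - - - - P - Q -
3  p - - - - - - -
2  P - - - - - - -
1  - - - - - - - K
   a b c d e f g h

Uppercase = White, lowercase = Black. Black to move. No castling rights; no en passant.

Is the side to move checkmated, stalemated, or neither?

Black to move; black king on h8.
In check: no.
King squares — g7: attacked by Qg4; h7: attacked by Bf5; g8: attacked by Qg4.
Legal moves for Black: none.
Not in check and no legal moves → stalemate.

stalemate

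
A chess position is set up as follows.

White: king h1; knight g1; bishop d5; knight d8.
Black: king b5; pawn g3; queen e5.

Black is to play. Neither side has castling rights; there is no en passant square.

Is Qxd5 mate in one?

no

After Qxd5: white king on h1; in check: yes, from the black queen on d5.
White has 1 legal reply: Nf3.
In check but a legal move exists → not checkmate.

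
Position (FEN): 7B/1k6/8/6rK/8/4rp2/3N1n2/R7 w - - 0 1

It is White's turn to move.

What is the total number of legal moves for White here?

White to move; king on h5.
In check: yes, from the black rook on g5.
Legal moves: Kh6, Kxg5, Kh4.
Count: 3.

3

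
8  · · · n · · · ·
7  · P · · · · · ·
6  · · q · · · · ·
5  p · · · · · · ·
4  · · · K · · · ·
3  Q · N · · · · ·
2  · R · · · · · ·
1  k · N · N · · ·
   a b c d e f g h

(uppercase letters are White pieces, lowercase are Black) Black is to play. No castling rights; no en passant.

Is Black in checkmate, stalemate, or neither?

checkmate

Black to move; black king on a1.
In check: yes, from the white queen on a3.
King squares — b1: attacked by Rb2; a2: attacked by Nc1; b2: attacked by Qa3.
Legal moves for Black: none.
In check with no legal moves → checkmate.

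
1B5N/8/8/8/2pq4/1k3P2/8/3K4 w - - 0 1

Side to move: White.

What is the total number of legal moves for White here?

White to move; king on d1.
In check: yes, from the black queen on d4.
Legal moves: Ke2, Ke1, Kc1.
Count: 3.

3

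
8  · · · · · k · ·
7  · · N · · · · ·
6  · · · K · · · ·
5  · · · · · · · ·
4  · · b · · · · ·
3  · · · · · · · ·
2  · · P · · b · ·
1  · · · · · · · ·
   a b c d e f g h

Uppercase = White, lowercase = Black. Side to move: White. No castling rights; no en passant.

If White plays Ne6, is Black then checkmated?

After Ne6: black king on f8; in check: yes, from the white knight on e6.
Black has 4 legal replies: Kg8, Ke8, Kf7, Bxe6.
In check but a legal move exists → not checkmate.

no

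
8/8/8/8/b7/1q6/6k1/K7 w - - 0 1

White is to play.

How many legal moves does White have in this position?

0

White to move; king on a1.
In check: no.
Legal moves: none.
Count: 0.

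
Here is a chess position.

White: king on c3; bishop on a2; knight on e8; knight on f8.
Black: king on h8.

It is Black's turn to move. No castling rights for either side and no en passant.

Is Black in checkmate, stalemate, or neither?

Black to move; black king on h8.
In check: no.
King squares — g7: attacked by Ne8; h7: attacked by Nf8; g8: attacked by Ba2.
Legal moves for Black: none.
Not in check and no legal moves → stalemate.

stalemate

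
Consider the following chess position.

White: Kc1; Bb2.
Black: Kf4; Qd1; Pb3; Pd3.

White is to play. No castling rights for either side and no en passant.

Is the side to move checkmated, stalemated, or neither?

White to move; white king on c1.
In check: yes, from the black queen on d1.
King squares — b1: attacked by Qd1; d1: available; b2: own bishop; c2: attacked by Qd1; d2: attacked by Qd1.
Legal moves for White: Kxd1.
White is in check but has 1 legal move → neither.

neither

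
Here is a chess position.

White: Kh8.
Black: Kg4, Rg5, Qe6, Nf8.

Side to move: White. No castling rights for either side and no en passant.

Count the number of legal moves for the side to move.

White to move; king on h8.
In check: no.
Legal moves: none.
Count: 0.

0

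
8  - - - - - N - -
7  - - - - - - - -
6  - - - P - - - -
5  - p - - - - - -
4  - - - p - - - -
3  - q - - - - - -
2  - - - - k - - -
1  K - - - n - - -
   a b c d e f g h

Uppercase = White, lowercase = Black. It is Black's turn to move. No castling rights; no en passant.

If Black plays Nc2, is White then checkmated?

yes

After Nc2: white king on a1; in check: yes, from the black knight on c2.
King squares — b1: attacked by Qb3; a2: attacked by Qb3; b2: attacked by Qb3.
White has no legal moves → checkmate.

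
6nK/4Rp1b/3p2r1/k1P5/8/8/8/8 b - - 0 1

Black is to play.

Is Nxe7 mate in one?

no

After Nxe7: white king on h8; in check: no.
White is not in check, so this cannot be checkmate.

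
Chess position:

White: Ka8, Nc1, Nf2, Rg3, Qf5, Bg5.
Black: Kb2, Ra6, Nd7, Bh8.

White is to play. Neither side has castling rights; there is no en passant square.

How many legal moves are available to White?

White to move; king on a8.
In check: yes, from the black rook on a6.
Legal moves: Kb7.
Count: 1.

1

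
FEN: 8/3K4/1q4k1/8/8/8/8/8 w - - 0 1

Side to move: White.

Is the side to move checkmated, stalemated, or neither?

neither

White to move; white king on d7.
In check: no.
Legal moves for White: Ke8, Kc8, Ke7.
White has 3 legal moves and is not in check → neither.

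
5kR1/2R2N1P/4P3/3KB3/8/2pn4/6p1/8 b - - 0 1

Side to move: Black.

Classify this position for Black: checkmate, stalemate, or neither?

Black to move; black king on f8.
In check: yes, from the white rook on g8.
King squares — e7: attacked by Rc7; f7: attacked by Pe6; g7: attacked by Be5; e8: attacked by Rg8; g8: attacked by Ph7.
Legal moves for Black: none.
In check with no legal moves → checkmate.

checkmate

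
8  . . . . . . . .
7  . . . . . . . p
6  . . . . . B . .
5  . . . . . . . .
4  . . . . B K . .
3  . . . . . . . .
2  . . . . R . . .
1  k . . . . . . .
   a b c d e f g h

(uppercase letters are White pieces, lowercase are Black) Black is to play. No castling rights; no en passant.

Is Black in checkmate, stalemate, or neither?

Black to move; black king on a1.
In check: yes, from the white bishop on f6.
King squares — b1: attacked by Be4; a2: attacked by Re2; b2: attacked by Re2.
Legal moves for Black: none.
In check with no legal moves → checkmate.

checkmate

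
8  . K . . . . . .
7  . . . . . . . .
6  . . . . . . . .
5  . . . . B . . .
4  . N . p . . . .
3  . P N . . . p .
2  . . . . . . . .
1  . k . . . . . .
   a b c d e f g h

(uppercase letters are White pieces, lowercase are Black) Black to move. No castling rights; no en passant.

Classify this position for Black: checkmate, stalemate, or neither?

neither

Black to move; black king on b1.
In check: yes, from the white knight on c3.
King squares — a1: available; c1: available; a2: attacked by Nc3; b2: available; c2: attacked by Nb4.
Legal moves for Black: Kb2, Kc1, Ka1, dxc3.
Black is in check but has 4 legal moves → neither.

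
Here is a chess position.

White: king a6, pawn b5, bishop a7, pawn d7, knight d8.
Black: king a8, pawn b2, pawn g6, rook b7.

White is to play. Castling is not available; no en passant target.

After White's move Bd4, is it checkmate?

no

After Bd4: black king on a8; in check: no.
Black is not in check, so this cannot be checkmate.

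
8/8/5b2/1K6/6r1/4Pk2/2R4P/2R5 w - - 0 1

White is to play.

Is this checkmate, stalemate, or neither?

White to move; white king on b5.
In check: no.
Legal moves for White include: Kc6, Kb6, Ka6, Kc5, Ka5, Rc8, Rc7, Rc6, Rc5, Rc4, Rc3, Rg2, Rf2+, Re2, Rd2, Rb2, Ra2, Rh1, ... (list truncated; more exist).
White has legal moves and is not in check → neither.

neither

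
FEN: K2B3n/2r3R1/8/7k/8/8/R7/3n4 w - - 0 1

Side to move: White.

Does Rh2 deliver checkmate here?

yes

After Rh2: black king on h5; in check: yes, from the white rook on h2.
King squares — g4: attacked by Rg7; h4: attacked by Rh2; g5: attacked by Rg7; g6: attacked by Rg7; h6: attacked by Rh2.
Black has no legal moves → checkmate.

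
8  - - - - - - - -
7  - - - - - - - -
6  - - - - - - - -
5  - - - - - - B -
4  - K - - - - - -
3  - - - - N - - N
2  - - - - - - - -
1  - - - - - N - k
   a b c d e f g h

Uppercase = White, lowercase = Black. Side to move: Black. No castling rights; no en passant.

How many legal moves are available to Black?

Black to move; king on h1.
In check: no.
Legal moves: none.
Count: 0.

0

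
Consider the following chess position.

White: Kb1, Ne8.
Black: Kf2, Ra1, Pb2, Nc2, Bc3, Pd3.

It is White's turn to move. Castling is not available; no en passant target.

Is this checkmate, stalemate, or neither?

checkmate

White to move; white king on b1.
In check: yes, from the black rook on a1.
King squares — a1: attacked by Pb2; c1: attacked by Ra1; a2: attacked by Ra1; b2: attacked by Bc3; c2: attacked by Pd3.
Legal moves for White: none.
In check with no legal moves → checkmate.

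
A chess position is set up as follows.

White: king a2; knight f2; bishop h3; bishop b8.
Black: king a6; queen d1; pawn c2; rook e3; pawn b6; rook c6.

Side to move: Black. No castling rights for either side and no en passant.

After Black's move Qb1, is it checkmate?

yes

After Qb1: white king on a2; in check: yes, from the black queen on b1.
King squares — a1: attacked by Qb1; b1: attacked by Pc2; b2: attacked by Qb1; a3: attacked by Re3; b3: attacked by Qb1.
White has no legal moves → checkmate.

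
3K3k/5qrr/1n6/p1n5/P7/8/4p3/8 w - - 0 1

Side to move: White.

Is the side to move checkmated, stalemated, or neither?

White to move; white king on d8.
In check: no.
King squares — c7: attacked by Qf7; d7: attacked by Nc5; e7: attacked by Qf7; c8: attacked by Nb6; e8: attacked by Qf7.
Legal moves for White: none.
Not in check and no legal moves → stalemate.

stalemate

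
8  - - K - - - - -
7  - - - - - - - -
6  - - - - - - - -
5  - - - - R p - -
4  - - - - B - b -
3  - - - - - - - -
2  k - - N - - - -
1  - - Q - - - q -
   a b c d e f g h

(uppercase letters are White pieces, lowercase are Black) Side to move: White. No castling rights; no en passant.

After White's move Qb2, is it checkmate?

After Qb2: black king on a2; in check: yes, from the white queen on b2.
Black has 1 legal reply: Kxb2.
In check but a legal move exists → not checkmate.

no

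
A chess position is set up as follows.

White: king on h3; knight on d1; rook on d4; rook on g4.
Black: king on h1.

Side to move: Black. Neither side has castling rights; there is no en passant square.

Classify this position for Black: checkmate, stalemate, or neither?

stalemate

Black to move; black king on h1.
In check: no.
King squares — g1: attacked by Rg4; g2: attacked by Kh3; h2: attacked by Kh3.
Legal moves for Black: none.
Not in check and no legal moves → stalemate.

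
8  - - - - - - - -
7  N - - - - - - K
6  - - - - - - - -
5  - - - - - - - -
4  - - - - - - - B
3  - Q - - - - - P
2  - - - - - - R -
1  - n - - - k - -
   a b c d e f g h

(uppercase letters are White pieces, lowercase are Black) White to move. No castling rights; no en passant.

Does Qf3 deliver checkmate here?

yes

After Qf3: black king on f1; in check: yes, from the white queen on f3.
King squares — e1: attacked by Bh4; g1: attacked by Rg2; e2: attacked by Rg2; f2: attacked by Rg2; g2: attacked by Qf3.
Black has no legal moves → checkmate.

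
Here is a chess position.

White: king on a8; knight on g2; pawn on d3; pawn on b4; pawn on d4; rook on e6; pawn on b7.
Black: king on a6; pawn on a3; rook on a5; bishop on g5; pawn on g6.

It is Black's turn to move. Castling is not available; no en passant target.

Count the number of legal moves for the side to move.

1

Black to move; king on a6.
In check: yes, from the white rook on e6.
Legal moves: Kb5+.
Count: 1.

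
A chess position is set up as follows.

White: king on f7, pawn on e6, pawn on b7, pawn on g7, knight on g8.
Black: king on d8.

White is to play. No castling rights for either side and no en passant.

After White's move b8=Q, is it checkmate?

After b8=Q: black king on d8; in check: yes, from the white queen on b8.
King squares — c7: attacked by Qb8; d7: attacked by Pe6; e7: attacked by Kf7; c8: attacked by Qb8; e8: attacked by Kf7.
Black has no legal moves → checkmate.

yes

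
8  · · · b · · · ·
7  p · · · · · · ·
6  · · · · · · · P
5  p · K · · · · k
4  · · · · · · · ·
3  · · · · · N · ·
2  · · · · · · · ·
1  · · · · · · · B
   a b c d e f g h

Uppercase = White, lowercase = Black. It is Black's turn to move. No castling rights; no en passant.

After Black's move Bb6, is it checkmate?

After Bb6: white king on c5; in check: yes, from the black bishop on b6.
White has 5 legal replies: Kd6, Kc6, Kd5, Kb5, Kc4.
In check but a legal move exists → not checkmate.

no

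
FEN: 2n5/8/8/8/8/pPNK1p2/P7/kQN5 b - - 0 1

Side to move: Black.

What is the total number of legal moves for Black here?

0

Black to move; king on a1.
In check: yes, from the white queen on b1.
Legal moves: none.
Count: 0.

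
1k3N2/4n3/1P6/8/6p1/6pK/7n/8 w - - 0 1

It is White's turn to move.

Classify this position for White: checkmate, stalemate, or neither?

neither

White to move; white king on h3.
In check: yes, from the black pawn on g4.
King squares — g2: available; h2: attacked by Pg3; g3: available; g4: attacked by Nh2; h4: available.
Legal moves for White: Kh4, Kxg3, Kg2.
White is in check but has 3 legal moves → neither.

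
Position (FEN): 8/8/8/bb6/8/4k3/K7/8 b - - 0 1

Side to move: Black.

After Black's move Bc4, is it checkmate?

no

After Bc4: white king on a2; in check: yes, from the black bishop on c4.
White has 4 legal replies: Ka3, Kb2, Kb1, Ka1.
In check but a legal move exists → not checkmate.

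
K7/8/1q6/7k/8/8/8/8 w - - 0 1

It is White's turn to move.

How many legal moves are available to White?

White to move; king on a8.
In check: no.
Legal moves: none.
Count: 0.

0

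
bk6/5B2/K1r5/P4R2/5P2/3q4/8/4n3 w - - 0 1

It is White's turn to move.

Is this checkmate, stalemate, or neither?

White to move; white king on a6.
In check: yes, from the black queen on d3 and the black rook on c6.
King squares — a5: own pawn; b5: attacked by Qd3; b6: attacked by Rc6; a7: attacked by Kb8; b7: attacked by Ba8.
Legal moves for White: none.
In check with no legal moves → checkmate.

checkmate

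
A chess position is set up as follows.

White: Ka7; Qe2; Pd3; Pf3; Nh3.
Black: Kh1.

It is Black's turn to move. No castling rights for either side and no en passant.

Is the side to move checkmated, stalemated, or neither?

stalemate

Black to move; black king on h1.
In check: no.
King squares — g1: attacked by Nh3; g2: attacked by Qe2; h2: attacked by Qe2.
Legal moves for Black: none.
Not in check and no legal moves → stalemate.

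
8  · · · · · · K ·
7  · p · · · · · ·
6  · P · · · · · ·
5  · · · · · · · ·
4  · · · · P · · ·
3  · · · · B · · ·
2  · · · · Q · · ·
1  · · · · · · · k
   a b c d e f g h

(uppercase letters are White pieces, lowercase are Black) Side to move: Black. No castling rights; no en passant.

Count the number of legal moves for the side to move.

0

Black to move; king on h1.
In check: no.
Legal moves: none.
Count: 0.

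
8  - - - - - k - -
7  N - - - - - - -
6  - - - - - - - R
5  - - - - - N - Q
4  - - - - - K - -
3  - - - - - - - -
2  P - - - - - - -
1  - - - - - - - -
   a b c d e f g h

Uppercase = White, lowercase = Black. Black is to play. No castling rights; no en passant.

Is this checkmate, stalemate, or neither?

Black to move; black king on f8.
In check: no.
Legal moves for Black: Kg8.
Black has 1 legal move and is not in check → neither.

neither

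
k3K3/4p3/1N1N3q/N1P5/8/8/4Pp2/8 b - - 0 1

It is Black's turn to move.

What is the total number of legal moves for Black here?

Black to move; king on a8.
In check: yes, from the white knight on b6.
Legal moves: Kb8, Ka7.
Count: 2.

2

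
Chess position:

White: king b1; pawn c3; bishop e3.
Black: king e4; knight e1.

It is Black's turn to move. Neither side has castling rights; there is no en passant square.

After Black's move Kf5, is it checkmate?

After Kf5: white king on b1; in check: no.
White is not in check, so this cannot be checkmate.

no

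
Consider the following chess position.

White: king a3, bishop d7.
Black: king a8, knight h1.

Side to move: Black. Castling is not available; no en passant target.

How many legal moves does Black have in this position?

Black to move; king on a8.
In check: no.
Legal moves: Kb8, Kb7, Ka7, Ng3, Nf2.
Count: 5.

5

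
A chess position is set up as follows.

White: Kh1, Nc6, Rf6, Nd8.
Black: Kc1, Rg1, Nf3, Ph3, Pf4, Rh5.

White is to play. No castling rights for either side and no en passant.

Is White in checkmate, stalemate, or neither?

checkmate

White to move; white king on h1.
In check: yes, from the black rook on g1.
King squares — g1: attacked by Nf3; g2: attacked by Rg1; h2: attacked by Nf3.
Legal moves for White: none.
In check with no legal moves → checkmate.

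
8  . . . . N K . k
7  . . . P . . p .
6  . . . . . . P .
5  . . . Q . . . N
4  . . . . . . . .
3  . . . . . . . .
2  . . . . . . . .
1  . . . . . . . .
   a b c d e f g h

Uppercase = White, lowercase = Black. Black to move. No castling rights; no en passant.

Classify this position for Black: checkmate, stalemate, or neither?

Black to move; black king on h8.
In check: no.
King squares — g7: own pawn; h7: attacked by Pg6; g8: attacked by Qd5.
Legal moves for Black: none.
Not in check and no legal moves → stalemate.

stalemate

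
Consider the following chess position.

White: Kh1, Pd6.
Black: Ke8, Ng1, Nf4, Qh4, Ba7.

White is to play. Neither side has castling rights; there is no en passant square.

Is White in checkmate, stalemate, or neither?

White to move; white king on h1.
In check: yes, from the black queen on h4.
King squares — g1: attacked by Ba7; g2: attacked by Nf4; h2: attacked by Qh4.
Legal moves for White: none.
In check with no legal moves → checkmate.

checkmate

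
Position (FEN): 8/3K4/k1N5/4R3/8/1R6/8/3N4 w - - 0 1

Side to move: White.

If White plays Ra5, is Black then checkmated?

yes

After Ra5: black king on a6; in check: yes, from the white rook on a5.
King squares — a5: attacked by Nc6; b5: attacked by Rb3; b6: attacked by Rb3; a7: attacked by Ra5; b7: attacked by Rb3.
Black has no legal moves → checkmate.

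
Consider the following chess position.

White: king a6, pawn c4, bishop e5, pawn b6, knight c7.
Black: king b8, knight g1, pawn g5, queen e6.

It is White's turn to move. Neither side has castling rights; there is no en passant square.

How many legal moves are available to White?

White to move; king on a6.
In check: no.
Legal moves: Ne8+, Na8+, Nxe6+, Nd5+, Nb5+, Kb5, Ka5, Bh8, Bg7, Bf6, Bd6, Bf4, Bd4, Bg3, Bc3, Bh2, Bb2, Ba1, c5.
Count: 19.

19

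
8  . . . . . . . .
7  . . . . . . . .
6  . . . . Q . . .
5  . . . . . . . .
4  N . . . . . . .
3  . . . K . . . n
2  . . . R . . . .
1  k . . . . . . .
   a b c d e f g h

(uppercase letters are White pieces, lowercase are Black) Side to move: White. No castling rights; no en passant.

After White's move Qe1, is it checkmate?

After Qe1: black king on a1; in check: yes, from the white queen on e1.
King squares — b1: attacked by Qe1; a2: attacked by Rd2; b2: attacked by Rd2.
Black has no legal moves → checkmate.

yes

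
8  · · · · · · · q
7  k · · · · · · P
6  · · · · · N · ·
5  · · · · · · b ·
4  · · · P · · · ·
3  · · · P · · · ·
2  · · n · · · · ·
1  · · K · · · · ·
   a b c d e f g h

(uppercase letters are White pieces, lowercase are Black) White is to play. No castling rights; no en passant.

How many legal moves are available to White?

White to move; king on c1.
In check: yes, from the black bishop on g5.
Legal moves: Kxc2, Kb2, Kd1, Kb1.
Count: 4.

4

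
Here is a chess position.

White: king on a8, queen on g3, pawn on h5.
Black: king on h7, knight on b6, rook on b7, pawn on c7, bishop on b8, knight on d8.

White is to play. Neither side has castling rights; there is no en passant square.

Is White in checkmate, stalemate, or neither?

White to move; white king on a8.
In check: yes, from the black knight on b6.
King squares — a7: attacked by Rb7; b7: attacked by Nd8; b8: attacked by Rb7.
Legal moves for White: none.
In check with no legal moves → checkmate.

checkmate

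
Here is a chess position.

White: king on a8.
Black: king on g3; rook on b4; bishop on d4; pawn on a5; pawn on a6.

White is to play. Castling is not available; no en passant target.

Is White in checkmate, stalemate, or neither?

stalemate

White to move; white king on a8.
In check: no.
King squares — a7: attacked by Bd4; b7: attacked by Rb4; b8: attacked by Rb4.
Legal moves for White: none.
Not in check and no legal moves → stalemate.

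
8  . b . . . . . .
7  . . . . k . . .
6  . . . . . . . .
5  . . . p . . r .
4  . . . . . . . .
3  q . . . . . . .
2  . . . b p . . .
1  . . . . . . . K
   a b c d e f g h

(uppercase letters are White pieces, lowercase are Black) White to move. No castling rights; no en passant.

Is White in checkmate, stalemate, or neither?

stalemate

White to move; white king on h1.
In check: no.
King squares — g1: attacked by Rg5; g2: attacked by Rg5; h2: attacked by Bb8.
Legal moves for White: none.
Not in check and no legal moves → stalemate.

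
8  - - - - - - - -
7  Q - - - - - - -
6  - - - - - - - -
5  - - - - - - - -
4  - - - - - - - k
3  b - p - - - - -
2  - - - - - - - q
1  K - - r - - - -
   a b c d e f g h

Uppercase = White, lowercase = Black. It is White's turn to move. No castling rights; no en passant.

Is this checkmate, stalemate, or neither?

checkmate

White to move; white king on a1.
In check: yes, from the black rook on d1.
King squares — b1: attacked by Rd1; a2: attacked by Qh2; b2: attacked by Qh2.
Legal moves for White: none.
In check with no legal moves → checkmate.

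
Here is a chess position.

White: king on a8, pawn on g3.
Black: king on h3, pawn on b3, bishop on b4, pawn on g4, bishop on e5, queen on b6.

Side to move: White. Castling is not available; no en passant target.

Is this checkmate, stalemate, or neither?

White to move; white king on a8.
In check: no.
King squares — a7: attacked by Qb6; b7: attacked by Qb6; b8: attacked by Be5.
Legal moves for White: none.
Not in check and no legal moves → stalemate.

stalemate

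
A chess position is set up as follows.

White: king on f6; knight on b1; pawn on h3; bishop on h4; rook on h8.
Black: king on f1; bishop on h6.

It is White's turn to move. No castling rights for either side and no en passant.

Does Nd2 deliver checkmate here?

After Nd2: black king on f1; in check: yes, from the white knight on d2.
Black has 4 legal replies: Kg2, Ke2, Kg1, Bxd2.
In check but a legal move exists → not checkmate.

no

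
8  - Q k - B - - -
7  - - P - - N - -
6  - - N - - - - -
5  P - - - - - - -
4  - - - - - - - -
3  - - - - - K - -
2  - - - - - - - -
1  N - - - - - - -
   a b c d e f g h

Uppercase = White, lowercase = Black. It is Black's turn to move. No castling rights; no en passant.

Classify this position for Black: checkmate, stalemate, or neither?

checkmate

Black to move; black king on c8.
In check: yes, from the white queen on b8.
King squares — b7: attacked by Qb8; c7: attacked by Qb8; d7: attacked by Be8; b8: attacked by Nc6; d8: attacked by Nc6.
Legal moves for Black: none.
In check with no legal moves → checkmate.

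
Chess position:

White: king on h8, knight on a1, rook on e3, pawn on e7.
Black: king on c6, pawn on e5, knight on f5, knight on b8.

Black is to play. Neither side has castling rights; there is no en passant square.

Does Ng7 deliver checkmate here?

After Ng7: white king on h8; in check: no.
White is not in check, so this cannot be checkmate.

no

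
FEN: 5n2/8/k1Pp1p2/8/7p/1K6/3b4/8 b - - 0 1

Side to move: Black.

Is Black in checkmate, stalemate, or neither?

neither

Black to move; black king on a6.
In check: no.
Legal moves for Black include: Nh7, Nd7, Ng6, Ne6, Ka7, Kb6, Kb5, Ka5, Bh6, Bg5, Ba5, Bf4, Bb4, Be3, Bc3, Be1, Bc1, f5, ... (list truncated; more exist).
Black has legal moves and is not in check → neither.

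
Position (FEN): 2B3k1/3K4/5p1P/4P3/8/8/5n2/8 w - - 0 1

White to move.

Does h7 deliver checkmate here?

no

After h7: black king on g8; in check: yes, from the white pawn on h7.
Black has 5 legal replies: Kh8, Kf8, Kxh7, Kg7, Kf7.
In check but a legal move exists → not checkmate.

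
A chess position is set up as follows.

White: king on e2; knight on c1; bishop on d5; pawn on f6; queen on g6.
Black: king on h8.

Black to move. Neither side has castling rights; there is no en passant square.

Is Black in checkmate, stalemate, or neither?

Black to move; black king on h8.
In check: no.
King squares — g7: attacked by Pf6; h7: attacked by Qg6; g8: attacked by Bd5.
Legal moves for Black: none.
Not in check and no legal moves → stalemate.

stalemate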